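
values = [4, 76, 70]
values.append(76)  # [4, 76, 70, 76]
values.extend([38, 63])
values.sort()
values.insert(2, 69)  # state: [4, 38, 69, 63, 70, 76, 76]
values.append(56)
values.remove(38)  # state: [4, 69, 63, 70, 76, 76, 56]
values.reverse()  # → [56, 76, 76, 70, 63, 69, 4]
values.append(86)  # [56, 76, 76, 70, 63, 69, 4, 86]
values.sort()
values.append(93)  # [4, 56, 63, 69, 70, 76, 76, 86, 93]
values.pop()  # 93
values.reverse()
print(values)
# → [86, 76, 76, 70, 69, 63, 56, 4]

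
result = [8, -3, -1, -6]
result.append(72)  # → [8, -3, -1, -6, 72]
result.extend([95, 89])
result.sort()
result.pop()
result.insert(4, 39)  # [-6, -3, -1, 8, 39, 72, 89]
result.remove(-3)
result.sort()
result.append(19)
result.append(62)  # [-6, -1, 8, 39, 72, 89, 19, 62]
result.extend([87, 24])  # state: [-6, -1, 8, 39, 72, 89, 19, 62, 87, 24]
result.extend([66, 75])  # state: [-6, -1, 8, 39, 72, 89, 19, 62, 87, 24, 66, 75]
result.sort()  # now [-6, -1, 8, 19, 24, 39, 62, 66, 72, 75, 87, 89]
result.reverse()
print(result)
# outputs [89, 87, 75, 72, 66, 62, 39, 24, 19, 8, -1, -6]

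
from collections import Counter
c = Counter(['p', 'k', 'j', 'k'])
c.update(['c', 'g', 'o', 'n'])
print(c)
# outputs Counter({'k': 2, 'p': 1, 'j': 1, 'c': 1, 'g': 1, 'o': 1, 'n': 1})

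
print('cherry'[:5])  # cherr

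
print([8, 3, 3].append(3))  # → None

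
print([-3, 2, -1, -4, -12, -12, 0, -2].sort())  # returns None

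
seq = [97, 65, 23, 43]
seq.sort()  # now [23, 43, 65, 97]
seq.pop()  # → 97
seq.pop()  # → 65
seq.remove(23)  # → [43]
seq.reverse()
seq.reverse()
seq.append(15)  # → [43, 15]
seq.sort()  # [15, 43]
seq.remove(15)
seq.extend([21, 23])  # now [43, 21, 23]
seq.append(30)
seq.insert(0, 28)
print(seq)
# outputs [28, 43, 21, 23, 30]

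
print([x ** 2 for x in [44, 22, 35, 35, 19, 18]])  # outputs [1936, 484, 1225, 1225, 361, 324]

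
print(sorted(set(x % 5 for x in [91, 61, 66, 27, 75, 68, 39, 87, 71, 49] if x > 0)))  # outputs [0, 1, 2, 3, 4]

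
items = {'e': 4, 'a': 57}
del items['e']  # {'a': 57}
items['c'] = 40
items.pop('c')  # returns 40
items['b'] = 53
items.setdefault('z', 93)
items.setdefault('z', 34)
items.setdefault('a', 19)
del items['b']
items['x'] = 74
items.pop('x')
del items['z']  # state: {'a': 57}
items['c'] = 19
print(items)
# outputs {'a': 57, 'c': 19}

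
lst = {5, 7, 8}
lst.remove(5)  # {7, 8}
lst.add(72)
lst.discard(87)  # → {7, 8, 72}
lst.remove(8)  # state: {7, 72}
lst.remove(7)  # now {72}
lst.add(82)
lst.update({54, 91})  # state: {54, 72, 82, 91}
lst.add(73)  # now {54, 72, 73, 82, 91}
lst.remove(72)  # {54, 73, 82, 91}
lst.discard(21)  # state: {54, 73, 82, 91}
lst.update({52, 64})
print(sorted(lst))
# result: [52, 54, 64, 73, 82, 91]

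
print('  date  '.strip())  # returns date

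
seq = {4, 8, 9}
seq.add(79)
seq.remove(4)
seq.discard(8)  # {9, 79}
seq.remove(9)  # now {79}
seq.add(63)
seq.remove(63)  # {79}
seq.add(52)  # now {52, 79}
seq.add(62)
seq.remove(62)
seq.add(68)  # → {52, 68, 79}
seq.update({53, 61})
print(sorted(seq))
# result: [52, 53, 61, 68, 79]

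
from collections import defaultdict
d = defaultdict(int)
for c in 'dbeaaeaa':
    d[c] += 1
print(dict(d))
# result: {'d': 1, 'b': 1, 'e': 2, 'a': 4}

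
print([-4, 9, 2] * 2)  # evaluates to [-4, 9, 2, -4, 9, 2]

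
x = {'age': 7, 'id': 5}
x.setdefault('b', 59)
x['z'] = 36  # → {'age': 7, 'id': 5, 'b': 59, 'z': 36}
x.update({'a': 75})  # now {'age': 7, 'id': 5, 'b': 59, 'z': 36, 'a': 75}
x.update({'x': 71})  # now {'age': 7, 'id': 5, 'b': 59, 'z': 36, 'a': 75, 'x': 71}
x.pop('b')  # 59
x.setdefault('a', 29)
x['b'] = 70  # {'age': 7, 'id': 5, 'z': 36, 'a': 75, 'x': 71, 'b': 70}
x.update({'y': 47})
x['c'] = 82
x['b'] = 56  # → {'age': 7, 'id': 5, 'z': 36, 'a': 75, 'x': 71, 'b': 56, 'y': 47, 'c': 82}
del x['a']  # {'age': 7, 'id': 5, 'z': 36, 'x': 71, 'b': 56, 'y': 47, 'c': 82}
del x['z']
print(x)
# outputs {'age': 7, 'id': 5, 'x': 71, 'b': 56, 'y': 47, 'c': 82}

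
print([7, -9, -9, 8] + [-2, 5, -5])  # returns [7, -9, -9, 8, -2, 5, -5]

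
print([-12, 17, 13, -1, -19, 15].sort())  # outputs None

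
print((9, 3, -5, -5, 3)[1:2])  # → (3,)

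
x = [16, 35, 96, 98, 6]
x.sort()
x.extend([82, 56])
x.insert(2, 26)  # [6, 16, 26, 35, 96, 98, 82, 56]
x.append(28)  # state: [6, 16, 26, 35, 96, 98, 82, 56, 28]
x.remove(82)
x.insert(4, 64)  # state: [6, 16, 26, 35, 64, 96, 98, 56, 28]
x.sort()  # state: [6, 16, 26, 28, 35, 56, 64, 96, 98]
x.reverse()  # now [98, 96, 64, 56, 35, 28, 26, 16, 6]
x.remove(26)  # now [98, 96, 64, 56, 35, 28, 16, 6]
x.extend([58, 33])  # [98, 96, 64, 56, 35, 28, 16, 6, 58, 33]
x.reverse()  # [33, 58, 6, 16, 28, 35, 56, 64, 96, 98]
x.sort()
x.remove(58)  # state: [6, 16, 28, 33, 35, 56, 64, 96, 98]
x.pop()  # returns 98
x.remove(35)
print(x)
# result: [6, 16, 28, 33, 56, 64, 96]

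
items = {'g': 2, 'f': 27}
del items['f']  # {'g': 2}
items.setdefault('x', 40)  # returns 40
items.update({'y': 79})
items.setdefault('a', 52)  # 52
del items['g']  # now {'x': 40, 'y': 79, 'a': 52}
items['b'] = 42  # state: {'x': 40, 'y': 79, 'a': 52, 'b': 42}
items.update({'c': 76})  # {'x': 40, 'y': 79, 'a': 52, 'b': 42, 'c': 76}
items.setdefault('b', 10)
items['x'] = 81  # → {'x': 81, 'y': 79, 'a': 52, 'b': 42, 'c': 76}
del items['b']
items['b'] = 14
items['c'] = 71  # {'x': 81, 'y': 79, 'a': 52, 'c': 71, 'b': 14}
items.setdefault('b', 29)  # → 14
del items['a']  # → {'x': 81, 'y': 79, 'c': 71, 'b': 14}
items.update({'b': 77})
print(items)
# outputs {'x': 81, 'y': 79, 'c': 71, 'b': 77}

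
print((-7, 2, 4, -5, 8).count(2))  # 1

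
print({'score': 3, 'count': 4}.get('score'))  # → 3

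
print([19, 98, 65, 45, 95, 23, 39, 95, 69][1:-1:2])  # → [98, 45, 23, 95]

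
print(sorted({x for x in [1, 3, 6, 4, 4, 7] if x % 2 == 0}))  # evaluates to [4, 6]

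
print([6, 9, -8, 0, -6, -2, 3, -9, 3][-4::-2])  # [-2, 0, 9]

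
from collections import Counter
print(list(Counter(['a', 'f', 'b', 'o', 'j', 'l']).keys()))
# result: ['a', 'f', 'b', 'o', 'j', 'l']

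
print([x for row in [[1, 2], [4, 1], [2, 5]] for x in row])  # [1, 2, 4, 1, 2, 5]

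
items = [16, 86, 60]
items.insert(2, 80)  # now [16, 86, 80, 60]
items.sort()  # [16, 60, 80, 86]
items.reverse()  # [86, 80, 60, 16]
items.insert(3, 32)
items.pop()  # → 16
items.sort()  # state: [32, 60, 80, 86]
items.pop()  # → 86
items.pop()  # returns 80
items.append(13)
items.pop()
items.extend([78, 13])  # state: [32, 60, 78, 13]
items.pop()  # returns 13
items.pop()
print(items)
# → [32, 60]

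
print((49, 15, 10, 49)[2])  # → 10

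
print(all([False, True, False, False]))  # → False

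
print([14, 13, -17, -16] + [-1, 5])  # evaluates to [14, 13, -17, -16, -1, 5]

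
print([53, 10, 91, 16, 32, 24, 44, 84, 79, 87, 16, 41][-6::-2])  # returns [44, 32, 91, 53]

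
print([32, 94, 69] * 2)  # [32, 94, 69, 32, 94, 69]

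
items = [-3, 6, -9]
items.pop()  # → -9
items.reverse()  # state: [6, -3]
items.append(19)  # [6, -3, 19]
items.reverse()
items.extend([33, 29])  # [19, -3, 6, 33, 29]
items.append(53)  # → [19, -3, 6, 33, 29, 53]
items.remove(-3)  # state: [19, 6, 33, 29, 53]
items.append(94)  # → [19, 6, 33, 29, 53, 94]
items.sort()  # [6, 19, 29, 33, 53, 94]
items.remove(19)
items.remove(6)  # [29, 33, 53, 94]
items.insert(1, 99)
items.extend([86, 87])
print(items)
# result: [29, 99, 33, 53, 94, 86, 87]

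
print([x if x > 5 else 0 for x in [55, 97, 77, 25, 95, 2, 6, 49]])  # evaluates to [55, 97, 77, 25, 95, 0, 6, 49]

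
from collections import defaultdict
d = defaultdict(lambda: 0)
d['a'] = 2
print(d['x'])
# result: 0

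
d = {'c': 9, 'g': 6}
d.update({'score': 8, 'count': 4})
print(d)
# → {'c': 9, 'g': 6, 'score': 8, 'count': 4}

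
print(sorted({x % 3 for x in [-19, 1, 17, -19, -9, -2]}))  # [0, 1, 2]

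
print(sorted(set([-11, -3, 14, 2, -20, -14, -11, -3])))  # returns [-20, -14, -11, -3, 2, 14]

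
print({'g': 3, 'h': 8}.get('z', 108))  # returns 108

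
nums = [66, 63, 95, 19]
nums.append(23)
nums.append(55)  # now [66, 63, 95, 19, 23, 55]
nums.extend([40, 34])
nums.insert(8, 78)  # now [66, 63, 95, 19, 23, 55, 40, 34, 78]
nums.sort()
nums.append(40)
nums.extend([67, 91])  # [19, 23, 34, 40, 55, 63, 66, 78, 95, 40, 67, 91]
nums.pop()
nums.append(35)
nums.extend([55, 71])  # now [19, 23, 34, 40, 55, 63, 66, 78, 95, 40, 67, 35, 55, 71]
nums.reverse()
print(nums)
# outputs [71, 55, 35, 67, 40, 95, 78, 66, 63, 55, 40, 34, 23, 19]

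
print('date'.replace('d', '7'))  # 7ate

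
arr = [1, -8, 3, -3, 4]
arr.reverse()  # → [4, -3, 3, -8, 1]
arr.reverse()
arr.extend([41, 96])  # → [1, -8, 3, -3, 4, 41, 96]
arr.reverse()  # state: [96, 41, 4, -3, 3, -8, 1]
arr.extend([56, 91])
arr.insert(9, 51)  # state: [96, 41, 4, -3, 3, -8, 1, 56, 91, 51]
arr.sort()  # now [-8, -3, 1, 3, 4, 41, 51, 56, 91, 96]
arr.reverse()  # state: [96, 91, 56, 51, 41, 4, 3, 1, -3, -8]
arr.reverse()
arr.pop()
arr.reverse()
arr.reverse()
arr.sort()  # [-8, -3, 1, 3, 4, 41, 51, 56, 91]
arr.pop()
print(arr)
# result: [-8, -3, 1, 3, 4, 41, 51, 56]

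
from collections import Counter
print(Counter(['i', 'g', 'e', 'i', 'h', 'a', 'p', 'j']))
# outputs Counter({'i': 2, 'g': 1, 'e': 1, 'h': 1, 'a': 1, 'p': 1, 'j': 1})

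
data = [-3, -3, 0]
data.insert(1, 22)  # [-3, 22, -3, 0]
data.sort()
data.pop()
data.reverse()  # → [0, -3, -3]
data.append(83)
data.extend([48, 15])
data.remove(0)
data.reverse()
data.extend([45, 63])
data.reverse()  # [63, 45, -3, -3, 83, 48, 15]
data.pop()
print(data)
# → [63, 45, -3, -3, 83, 48]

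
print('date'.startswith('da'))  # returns True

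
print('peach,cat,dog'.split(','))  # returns ['peach', 'cat', 'dog']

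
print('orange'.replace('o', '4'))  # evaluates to 4range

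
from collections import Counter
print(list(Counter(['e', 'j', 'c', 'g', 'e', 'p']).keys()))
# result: ['e', 'j', 'c', 'g', 'p']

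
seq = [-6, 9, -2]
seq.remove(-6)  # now [9, -2]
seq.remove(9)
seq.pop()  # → -2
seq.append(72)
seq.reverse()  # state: [72]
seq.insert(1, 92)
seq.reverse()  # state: [92, 72]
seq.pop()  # 72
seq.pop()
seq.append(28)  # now [28]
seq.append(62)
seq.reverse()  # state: [62, 28]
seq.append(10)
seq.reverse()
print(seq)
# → [10, 28, 62]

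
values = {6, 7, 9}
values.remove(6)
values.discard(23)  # {7, 9}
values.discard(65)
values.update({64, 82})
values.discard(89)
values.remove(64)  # {7, 9, 82}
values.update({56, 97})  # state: {7, 9, 56, 82, 97}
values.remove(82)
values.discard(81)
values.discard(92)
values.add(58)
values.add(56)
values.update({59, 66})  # {7, 9, 56, 58, 59, 66, 97}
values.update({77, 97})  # {7, 9, 56, 58, 59, 66, 77, 97}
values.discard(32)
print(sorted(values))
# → [7, 9, 56, 58, 59, 66, 77, 97]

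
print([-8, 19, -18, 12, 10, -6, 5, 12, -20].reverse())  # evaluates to None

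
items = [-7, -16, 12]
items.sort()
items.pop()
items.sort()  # [-16, -7]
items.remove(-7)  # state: [-16]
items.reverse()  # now [-16]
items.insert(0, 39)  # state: [39, -16]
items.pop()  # -16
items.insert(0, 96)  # [96, 39]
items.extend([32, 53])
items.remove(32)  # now [96, 39, 53]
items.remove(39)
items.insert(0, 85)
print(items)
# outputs [85, 96, 53]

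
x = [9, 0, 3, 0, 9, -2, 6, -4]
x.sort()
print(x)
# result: [-4, -2, 0, 0, 3, 6, 9, 9]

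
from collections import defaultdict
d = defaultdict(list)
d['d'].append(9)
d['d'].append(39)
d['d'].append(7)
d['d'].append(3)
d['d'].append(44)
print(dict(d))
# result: {'d': [9, 39, 7, 3, 44]}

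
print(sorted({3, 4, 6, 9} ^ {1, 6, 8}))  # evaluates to [1, 3, 4, 8, 9]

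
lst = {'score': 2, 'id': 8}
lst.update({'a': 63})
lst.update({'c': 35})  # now {'score': 2, 'id': 8, 'a': 63, 'c': 35}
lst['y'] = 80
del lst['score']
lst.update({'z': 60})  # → {'id': 8, 'a': 63, 'c': 35, 'y': 80, 'z': 60}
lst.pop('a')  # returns 63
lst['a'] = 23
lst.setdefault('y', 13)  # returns 80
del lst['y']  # {'id': 8, 'c': 35, 'z': 60, 'a': 23}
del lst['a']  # {'id': 8, 'c': 35, 'z': 60}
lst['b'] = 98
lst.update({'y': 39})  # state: {'id': 8, 'c': 35, 'z': 60, 'b': 98, 'y': 39}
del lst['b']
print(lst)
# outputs {'id': 8, 'c': 35, 'z': 60, 'y': 39}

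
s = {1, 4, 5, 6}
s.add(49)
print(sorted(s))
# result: [1, 4, 5, 6, 49]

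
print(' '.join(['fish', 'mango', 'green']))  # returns fish mango green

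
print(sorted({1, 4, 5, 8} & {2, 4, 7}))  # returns [4]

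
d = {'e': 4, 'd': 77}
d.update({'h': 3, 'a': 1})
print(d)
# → {'e': 4, 'd': 77, 'h': 3, 'a': 1}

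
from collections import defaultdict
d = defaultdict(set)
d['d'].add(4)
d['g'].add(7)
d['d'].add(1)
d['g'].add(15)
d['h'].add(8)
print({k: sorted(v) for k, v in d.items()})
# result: {'d': [1, 4], 'g': [7, 15], 'h': [8]}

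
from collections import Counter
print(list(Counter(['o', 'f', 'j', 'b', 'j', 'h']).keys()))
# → ['o', 'f', 'j', 'b', 'h']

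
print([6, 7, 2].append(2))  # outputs None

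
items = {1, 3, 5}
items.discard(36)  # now {1, 3, 5}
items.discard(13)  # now {1, 3, 5}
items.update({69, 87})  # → {1, 3, 5, 69, 87}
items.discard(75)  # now {1, 3, 5, 69, 87}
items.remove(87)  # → {1, 3, 5, 69}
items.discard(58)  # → {1, 3, 5, 69}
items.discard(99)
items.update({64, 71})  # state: {1, 3, 5, 64, 69, 71}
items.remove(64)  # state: {1, 3, 5, 69, 71}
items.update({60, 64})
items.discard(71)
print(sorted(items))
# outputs [1, 3, 5, 60, 64, 69]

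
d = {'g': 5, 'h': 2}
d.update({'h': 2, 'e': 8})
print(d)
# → {'g': 5, 'h': 2, 'e': 8}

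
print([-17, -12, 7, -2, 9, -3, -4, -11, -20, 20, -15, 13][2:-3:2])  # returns [7, 9, -4, -20]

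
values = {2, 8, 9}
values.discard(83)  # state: {2, 8, 9}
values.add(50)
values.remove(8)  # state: {2, 9, 50}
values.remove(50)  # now {2, 9}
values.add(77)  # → {2, 9, 77}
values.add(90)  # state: {2, 9, 77, 90}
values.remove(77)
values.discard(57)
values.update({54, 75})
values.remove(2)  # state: {9, 54, 75, 90}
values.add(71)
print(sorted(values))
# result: [9, 54, 71, 75, 90]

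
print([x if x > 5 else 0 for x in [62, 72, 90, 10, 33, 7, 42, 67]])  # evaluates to [62, 72, 90, 10, 33, 7, 42, 67]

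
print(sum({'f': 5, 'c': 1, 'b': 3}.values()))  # 9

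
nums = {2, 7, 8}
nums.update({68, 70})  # {2, 7, 8, 68, 70}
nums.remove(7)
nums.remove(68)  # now {2, 8, 70}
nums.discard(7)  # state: {2, 8, 70}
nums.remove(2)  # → {8, 70}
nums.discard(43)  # {8, 70}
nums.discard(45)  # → {8, 70}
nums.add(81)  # {8, 70, 81}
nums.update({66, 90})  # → {8, 66, 70, 81, 90}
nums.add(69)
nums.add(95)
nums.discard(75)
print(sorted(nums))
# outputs [8, 66, 69, 70, 81, 90, 95]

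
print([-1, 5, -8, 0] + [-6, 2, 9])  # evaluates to [-1, 5, -8, 0, -6, 2, 9]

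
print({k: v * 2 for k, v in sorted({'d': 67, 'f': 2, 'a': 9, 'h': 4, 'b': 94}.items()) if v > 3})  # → {'a': 18, 'b': 188, 'd': 134, 'h': 8}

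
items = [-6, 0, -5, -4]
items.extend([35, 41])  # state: [-6, 0, -5, -4, 35, 41]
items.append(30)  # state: [-6, 0, -5, -4, 35, 41, 30]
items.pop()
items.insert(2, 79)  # [-6, 0, 79, -5, -4, 35, 41]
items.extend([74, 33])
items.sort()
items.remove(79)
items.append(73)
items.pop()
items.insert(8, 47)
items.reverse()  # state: [47, 74, 41, 35, 33, 0, -4, -5, -6]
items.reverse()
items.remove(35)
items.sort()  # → [-6, -5, -4, 0, 33, 41, 47, 74]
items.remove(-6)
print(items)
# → [-5, -4, 0, 33, 41, 47, 74]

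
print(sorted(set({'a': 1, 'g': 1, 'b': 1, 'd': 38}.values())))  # [1, 38]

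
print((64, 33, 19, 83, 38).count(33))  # 1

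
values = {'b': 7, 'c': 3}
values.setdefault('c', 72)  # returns 3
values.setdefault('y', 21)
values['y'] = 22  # {'b': 7, 'c': 3, 'y': 22}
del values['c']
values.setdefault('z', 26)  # 26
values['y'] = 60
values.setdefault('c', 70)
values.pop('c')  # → 70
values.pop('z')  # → 26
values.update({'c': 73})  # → {'b': 7, 'y': 60, 'c': 73}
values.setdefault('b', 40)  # 7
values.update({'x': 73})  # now {'b': 7, 'y': 60, 'c': 73, 'x': 73}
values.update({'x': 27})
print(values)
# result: {'b': 7, 'y': 60, 'c': 73, 'x': 27}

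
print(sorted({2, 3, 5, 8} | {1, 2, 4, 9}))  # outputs [1, 2, 3, 4, 5, 8, 9]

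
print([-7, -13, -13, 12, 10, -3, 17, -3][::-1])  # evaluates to [-3, 17, -3, 10, 12, -13, -13, -7]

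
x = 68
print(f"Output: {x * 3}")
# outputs Output: 204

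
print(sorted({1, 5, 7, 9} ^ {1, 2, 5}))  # [2, 7, 9]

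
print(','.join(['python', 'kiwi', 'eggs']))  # python,kiwi,eggs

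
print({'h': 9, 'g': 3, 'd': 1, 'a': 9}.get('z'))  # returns None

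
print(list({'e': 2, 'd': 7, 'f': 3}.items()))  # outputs [('e', 2), ('d', 7), ('f', 3)]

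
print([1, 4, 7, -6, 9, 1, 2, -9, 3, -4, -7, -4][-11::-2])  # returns [4]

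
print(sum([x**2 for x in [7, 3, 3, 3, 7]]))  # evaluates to 125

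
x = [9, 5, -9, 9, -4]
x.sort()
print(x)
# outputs [-9, -4, 5, 9, 9]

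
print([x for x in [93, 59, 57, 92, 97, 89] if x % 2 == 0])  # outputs [92]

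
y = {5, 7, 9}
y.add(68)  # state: {5, 7, 9, 68}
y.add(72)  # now {5, 7, 9, 68, 72}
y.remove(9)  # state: {5, 7, 68, 72}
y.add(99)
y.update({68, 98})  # {5, 7, 68, 72, 98, 99}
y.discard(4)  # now {5, 7, 68, 72, 98, 99}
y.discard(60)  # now {5, 7, 68, 72, 98, 99}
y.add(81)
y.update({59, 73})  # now {5, 7, 59, 68, 72, 73, 81, 98, 99}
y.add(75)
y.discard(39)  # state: {5, 7, 59, 68, 72, 73, 75, 81, 98, 99}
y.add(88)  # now {5, 7, 59, 68, 72, 73, 75, 81, 88, 98, 99}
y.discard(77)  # {5, 7, 59, 68, 72, 73, 75, 81, 88, 98, 99}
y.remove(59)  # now {5, 7, 68, 72, 73, 75, 81, 88, 98, 99}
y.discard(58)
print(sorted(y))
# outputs [5, 7, 68, 72, 73, 75, 81, 88, 98, 99]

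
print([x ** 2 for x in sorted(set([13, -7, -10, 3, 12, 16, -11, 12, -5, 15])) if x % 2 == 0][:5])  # [100, 144, 256]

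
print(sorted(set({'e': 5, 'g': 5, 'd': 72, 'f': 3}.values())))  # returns [3, 5, 72]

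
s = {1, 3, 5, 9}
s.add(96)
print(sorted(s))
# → [1, 3, 5, 9, 96]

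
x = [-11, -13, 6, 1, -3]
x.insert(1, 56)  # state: [-11, 56, -13, 6, 1, -3]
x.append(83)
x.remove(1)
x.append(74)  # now [-11, 56, -13, 6, -3, 83, 74]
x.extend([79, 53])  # [-11, 56, -13, 6, -3, 83, 74, 79, 53]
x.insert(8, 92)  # [-11, 56, -13, 6, -3, 83, 74, 79, 92, 53]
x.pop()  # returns 53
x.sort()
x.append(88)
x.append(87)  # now [-13, -11, -3, 6, 56, 74, 79, 83, 92, 88, 87]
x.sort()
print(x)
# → [-13, -11, -3, 6, 56, 74, 79, 83, 87, 88, 92]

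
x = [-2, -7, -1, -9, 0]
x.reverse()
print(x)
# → [0, -9, -1, -7, -2]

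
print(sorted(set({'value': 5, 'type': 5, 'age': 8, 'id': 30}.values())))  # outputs [5, 8, 30]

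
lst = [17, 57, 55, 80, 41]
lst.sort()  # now [17, 41, 55, 57, 80]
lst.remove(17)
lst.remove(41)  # [55, 57, 80]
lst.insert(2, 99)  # [55, 57, 99, 80]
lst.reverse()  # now [80, 99, 57, 55]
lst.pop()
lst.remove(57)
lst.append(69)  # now [80, 99, 69]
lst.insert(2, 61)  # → [80, 99, 61, 69]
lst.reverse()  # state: [69, 61, 99, 80]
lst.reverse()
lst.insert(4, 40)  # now [80, 99, 61, 69, 40]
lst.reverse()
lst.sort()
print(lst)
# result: [40, 61, 69, 80, 99]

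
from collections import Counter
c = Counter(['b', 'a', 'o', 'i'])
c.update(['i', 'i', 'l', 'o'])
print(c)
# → Counter({'i': 3, 'o': 2, 'b': 1, 'a': 1, 'l': 1})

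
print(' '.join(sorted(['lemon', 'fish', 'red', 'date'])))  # date fish lemon red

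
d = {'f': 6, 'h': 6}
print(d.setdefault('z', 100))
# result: 100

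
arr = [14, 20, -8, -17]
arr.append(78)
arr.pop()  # 78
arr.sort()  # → [-17, -8, 14, 20]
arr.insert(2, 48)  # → [-17, -8, 48, 14, 20]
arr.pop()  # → 20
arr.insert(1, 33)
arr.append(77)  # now [-17, 33, -8, 48, 14, 77]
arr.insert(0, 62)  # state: [62, -17, 33, -8, 48, 14, 77]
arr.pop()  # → 77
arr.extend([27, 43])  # [62, -17, 33, -8, 48, 14, 27, 43]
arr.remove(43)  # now [62, -17, 33, -8, 48, 14, 27]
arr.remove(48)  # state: [62, -17, 33, -8, 14, 27]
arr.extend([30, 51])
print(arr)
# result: [62, -17, 33, -8, 14, 27, 30, 51]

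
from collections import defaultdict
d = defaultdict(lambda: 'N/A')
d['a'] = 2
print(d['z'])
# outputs N/A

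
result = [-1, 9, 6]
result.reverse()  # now [6, 9, -1]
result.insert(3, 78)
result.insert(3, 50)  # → [6, 9, -1, 50, 78]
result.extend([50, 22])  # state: [6, 9, -1, 50, 78, 50, 22]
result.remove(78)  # [6, 9, -1, 50, 50, 22]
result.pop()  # 22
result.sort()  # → [-1, 6, 9, 50, 50]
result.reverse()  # [50, 50, 9, 6, -1]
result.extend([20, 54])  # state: [50, 50, 9, 6, -1, 20, 54]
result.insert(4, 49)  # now [50, 50, 9, 6, 49, -1, 20, 54]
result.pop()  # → 54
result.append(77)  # [50, 50, 9, 6, 49, -1, 20, 77]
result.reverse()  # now [77, 20, -1, 49, 6, 9, 50, 50]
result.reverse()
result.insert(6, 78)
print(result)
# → [50, 50, 9, 6, 49, -1, 78, 20, 77]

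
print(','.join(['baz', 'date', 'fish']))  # baz,date,fish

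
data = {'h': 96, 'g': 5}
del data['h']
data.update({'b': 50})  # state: {'g': 5, 'b': 50}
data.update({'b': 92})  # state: {'g': 5, 'b': 92}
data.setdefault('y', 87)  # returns 87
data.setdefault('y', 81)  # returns 87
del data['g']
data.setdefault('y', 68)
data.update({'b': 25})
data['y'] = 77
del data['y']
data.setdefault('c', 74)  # 74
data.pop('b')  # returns 25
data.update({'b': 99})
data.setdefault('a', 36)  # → 36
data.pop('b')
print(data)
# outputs {'c': 74, 'a': 36}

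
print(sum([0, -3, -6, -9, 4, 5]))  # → -9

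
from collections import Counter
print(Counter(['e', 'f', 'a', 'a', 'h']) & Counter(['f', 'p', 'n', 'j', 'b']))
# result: Counter({'f': 1})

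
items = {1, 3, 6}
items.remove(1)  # {3, 6}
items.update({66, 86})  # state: {3, 6, 66, 86}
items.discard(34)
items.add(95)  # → {3, 6, 66, 86, 95}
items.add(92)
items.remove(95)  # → {3, 6, 66, 86, 92}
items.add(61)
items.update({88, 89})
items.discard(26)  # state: {3, 6, 61, 66, 86, 88, 89, 92}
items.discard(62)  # {3, 6, 61, 66, 86, 88, 89, 92}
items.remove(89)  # {3, 6, 61, 66, 86, 88, 92}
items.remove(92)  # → {3, 6, 61, 66, 86, 88}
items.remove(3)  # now {6, 61, 66, 86, 88}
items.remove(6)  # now {61, 66, 86, 88}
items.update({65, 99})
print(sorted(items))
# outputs [61, 65, 66, 86, 88, 99]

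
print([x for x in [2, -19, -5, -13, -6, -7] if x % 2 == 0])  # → [2, -6]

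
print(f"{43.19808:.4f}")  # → 43.1981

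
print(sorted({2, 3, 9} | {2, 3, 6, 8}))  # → [2, 3, 6, 8, 9]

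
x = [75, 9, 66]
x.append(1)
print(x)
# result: [75, 9, 66, 1]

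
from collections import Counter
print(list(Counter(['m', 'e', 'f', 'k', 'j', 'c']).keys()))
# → ['m', 'e', 'f', 'k', 'j', 'c']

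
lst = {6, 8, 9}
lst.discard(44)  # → {6, 8, 9}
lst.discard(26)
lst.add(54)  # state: {6, 8, 9, 54}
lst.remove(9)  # {6, 8, 54}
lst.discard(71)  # {6, 8, 54}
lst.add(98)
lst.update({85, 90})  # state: {6, 8, 54, 85, 90, 98}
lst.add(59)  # {6, 8, 54, 59, 85, 90, 98}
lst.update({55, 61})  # {6, 8, 54, 55, 59, 61, 85, 90, 98}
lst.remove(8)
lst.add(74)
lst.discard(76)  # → {6, 54, 55, 59, 61, 74, 85, 90, 98}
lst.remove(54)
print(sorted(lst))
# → [6, 55, 59, 61, 74, 85, 90, 98]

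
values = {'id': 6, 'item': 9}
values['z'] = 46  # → {'id': 6, 'item': 9, 'z': 46}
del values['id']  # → {'item': 9, 'z': 46}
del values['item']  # {'z': 46}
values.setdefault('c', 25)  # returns 25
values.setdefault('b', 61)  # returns 61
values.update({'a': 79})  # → {'z': 46, 'c': 25, 'b': 61, 'a': 79}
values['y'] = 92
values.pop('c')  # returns 25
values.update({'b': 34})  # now {'z': 46, 'b': 34, 'a': 79, 'y': 92}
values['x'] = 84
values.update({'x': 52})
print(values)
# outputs {'z': 46, 'b': 34, 'a': 79, 'y': 92, 'x': 52}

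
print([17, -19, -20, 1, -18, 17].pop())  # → 17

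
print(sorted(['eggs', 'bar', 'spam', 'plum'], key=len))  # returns ['bar', 'eggs', 'spam', 'plum']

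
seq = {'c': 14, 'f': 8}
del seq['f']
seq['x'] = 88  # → {'c': 14, 'x': 88}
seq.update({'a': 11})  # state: {'c': 14, 'x': 88, 'a': 11}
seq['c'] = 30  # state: {'c': 30, 'x': 88, 'a': 11}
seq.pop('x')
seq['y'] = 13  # {'c': 30, 'a': 11, 'y': 13}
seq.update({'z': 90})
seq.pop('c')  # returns 30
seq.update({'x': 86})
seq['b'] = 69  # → {'a': 11, 'y': 13, 'z': 90, 'x': 86, 'b': 69}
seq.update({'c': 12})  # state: {'a': 11, 'y': 13, 'z': 90, 'x': 86, 'b': 69, 'c': 12}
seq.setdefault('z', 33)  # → 90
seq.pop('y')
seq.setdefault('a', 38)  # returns 11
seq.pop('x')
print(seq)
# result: {'a': 11, 'z': 90, 'b': 69, 'c': 12}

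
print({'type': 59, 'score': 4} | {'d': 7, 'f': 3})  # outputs {'type': 59, 'score': 4, 'd': 7, 'f': 3}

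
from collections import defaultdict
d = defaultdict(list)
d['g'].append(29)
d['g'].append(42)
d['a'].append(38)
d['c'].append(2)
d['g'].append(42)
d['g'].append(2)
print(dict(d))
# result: {'g': [29, 42, 42, 2], 'a': [38], 'c': [2]}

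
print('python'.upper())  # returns PYTHON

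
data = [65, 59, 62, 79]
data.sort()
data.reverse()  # [79, 65, 62, 59]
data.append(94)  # [79, 65, 62, 59, 94]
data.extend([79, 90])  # [79, 65, 62, 59, 94, 79, 90]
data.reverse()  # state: [90, 79, 94, 59, 62, 65, 79]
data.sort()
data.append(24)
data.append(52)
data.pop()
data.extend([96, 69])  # [59, 62, 65, 79, 79, 90, 94, 24, 96, 69]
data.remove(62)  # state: [59, 65, 79, 79, 90, 94, 24, 96, 69]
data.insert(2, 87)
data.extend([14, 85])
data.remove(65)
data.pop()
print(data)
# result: [59, 87, 79, 79, 90, 94, 24, 96, 69, 14]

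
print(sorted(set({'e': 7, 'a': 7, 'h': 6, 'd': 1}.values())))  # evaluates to [1, 6, 7]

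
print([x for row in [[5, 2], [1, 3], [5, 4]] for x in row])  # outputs [5, 2, 1, 3, 5, 4]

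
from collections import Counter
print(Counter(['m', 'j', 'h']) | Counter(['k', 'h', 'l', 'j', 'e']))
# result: Counter({'m': 1, 'j': 1, 'h': 1, 'k': 1, 'l': 1, 'e': 1})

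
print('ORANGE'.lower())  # orange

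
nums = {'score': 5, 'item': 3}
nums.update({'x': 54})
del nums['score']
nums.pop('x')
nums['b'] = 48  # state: {'item': 3, 'b': 48}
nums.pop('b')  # 48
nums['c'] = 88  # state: {'item': 3, 'c': 88}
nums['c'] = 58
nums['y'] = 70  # {'item': 3, 'c': 58, 'y': 70}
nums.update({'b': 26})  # {'item': 3, 'c': 58, 'y': 70, 'b': 26}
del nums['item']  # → {'c': 58, 'y': 70, 'b': 26}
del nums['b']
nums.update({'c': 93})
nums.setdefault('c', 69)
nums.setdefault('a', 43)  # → 43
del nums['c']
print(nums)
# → {'y': 70, 'a': 43}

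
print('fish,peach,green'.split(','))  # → ['fish', 'peach', 'green']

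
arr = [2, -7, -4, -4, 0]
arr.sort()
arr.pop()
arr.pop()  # 0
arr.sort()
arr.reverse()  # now [-4, -4, -7]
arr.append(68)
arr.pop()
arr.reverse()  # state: [-7, -4, -4]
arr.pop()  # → -4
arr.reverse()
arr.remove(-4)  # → [-7]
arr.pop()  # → -7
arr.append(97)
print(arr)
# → [97]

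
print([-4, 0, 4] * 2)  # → [-4, 0, 4, -4, 0, 4]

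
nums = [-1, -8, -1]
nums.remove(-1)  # [-8, -1]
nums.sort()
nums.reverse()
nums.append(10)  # [-1, -8, 10]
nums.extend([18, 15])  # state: [-1, -8, 10, 18, 15]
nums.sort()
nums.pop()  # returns 18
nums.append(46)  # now [-8, -1, 10, 15, 46]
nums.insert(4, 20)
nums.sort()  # [-8, -1, 10, 15, 20, 46]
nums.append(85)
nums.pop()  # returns 85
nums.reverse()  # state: [46, 20, 15, 10, -1, -8]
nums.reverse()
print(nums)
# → [-8, -1, 10, 15, 20, 46]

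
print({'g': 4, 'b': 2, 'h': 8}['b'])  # 2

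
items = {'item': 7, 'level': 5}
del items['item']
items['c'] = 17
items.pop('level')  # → 5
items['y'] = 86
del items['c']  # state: {'y': 86}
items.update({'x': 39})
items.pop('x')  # 39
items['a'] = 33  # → {'y': 86, 'a': 33}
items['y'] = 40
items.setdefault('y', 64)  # 40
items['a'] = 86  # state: {'y': 40, 'a': 86}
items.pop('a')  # 86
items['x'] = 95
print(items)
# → {'y': 40, 'x': 95}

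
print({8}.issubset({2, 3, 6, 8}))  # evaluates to True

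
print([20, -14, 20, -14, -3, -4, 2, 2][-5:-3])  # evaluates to [-14, -3]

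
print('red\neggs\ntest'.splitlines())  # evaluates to ['red', 'eggs', 'test']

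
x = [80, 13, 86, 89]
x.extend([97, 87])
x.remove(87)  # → [80, 13, 86, 89, 97]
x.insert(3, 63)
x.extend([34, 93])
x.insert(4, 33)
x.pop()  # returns 93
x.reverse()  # [34, 97, 89, 33, 63, 86, 13, 80]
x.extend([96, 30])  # [34, 97, 89, 33, 63, 86, 13, 80, 96, 30]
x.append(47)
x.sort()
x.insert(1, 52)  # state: [13, 52, 30, 33, 34, 47, 63, 80, 86, 89, 96, 97]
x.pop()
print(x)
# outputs [13, 52, 30, 33, 34, 47, 63, 80, 86, 89, 96]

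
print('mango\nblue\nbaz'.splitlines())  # ['mango', 'blue', 'baz']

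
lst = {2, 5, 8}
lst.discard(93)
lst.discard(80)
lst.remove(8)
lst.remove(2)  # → {5}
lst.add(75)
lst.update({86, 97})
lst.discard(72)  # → {5, 75, 86, 97}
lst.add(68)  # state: {5, 68, 75, 86, 97}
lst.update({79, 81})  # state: {5, 68, 75, 79, 81, 86, 97}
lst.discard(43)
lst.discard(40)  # {5, 68, 75, 79, 81, 86, 97}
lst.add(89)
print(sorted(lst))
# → [5, 68, 75, 79, 81, 86, 89, 97]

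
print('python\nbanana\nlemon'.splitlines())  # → ['python', 'banana', 'lemon']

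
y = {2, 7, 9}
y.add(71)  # {2, 7, 9, 71}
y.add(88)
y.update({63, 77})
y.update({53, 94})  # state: {2, 7, 9, 53, 63, 71, 77, 88, 94}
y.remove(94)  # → {2, 7, 9, 53, 63, 71, 77, 88}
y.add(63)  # {2, 7, 9, 53, 63, 71, 77, 88}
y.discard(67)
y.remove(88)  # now {2, 7, 9, 53, 63, 71, 77}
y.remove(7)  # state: {2, 9, 53, 63, 71, 77}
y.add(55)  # {2, 9, 53, 55, 63, 71, 77}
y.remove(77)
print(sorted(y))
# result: [2, 9, 53, 55, 63, 71]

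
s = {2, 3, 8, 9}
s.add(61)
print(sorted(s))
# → [2, 3, 8, 9, 61]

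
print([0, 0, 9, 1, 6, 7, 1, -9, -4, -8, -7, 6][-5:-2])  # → [-9, -4, -8]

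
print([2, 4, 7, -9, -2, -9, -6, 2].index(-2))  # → 4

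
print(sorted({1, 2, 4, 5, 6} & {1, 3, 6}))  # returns [1, 6]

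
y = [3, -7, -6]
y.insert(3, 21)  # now [3, -7, -6, 21]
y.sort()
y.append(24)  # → [-7, -6, 3, 21, 24]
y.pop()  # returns 24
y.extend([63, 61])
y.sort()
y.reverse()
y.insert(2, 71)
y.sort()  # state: [-7, -6, 3, 21, 61, 63, 71]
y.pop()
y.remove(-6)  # [-7, 3, 21, 61, 63]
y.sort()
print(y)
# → [-7, 3, 21, 61, 63]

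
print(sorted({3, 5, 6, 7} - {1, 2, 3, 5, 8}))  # [6, 7]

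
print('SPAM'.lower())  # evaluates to spam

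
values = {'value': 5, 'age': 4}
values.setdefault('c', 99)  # 99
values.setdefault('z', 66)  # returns 66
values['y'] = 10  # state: {'value': 5, 'age': 4, 'c': 99, 'z': 66, 'y': 10}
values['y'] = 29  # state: {'value': 5, 'age': 4, 'c': 99, 'z': 66, 'y': 29}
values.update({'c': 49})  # {'value': 5, 'age': 4, 'c': 49, 'z': 66, 'y': 29}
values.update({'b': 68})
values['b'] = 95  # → {'value': 5, 'age': 4, 'c': 49, 'z': 66, 'y': 29, 'b': 95}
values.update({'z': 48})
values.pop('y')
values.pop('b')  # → 95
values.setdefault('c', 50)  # 49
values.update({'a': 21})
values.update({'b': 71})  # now {'value': 5, 'age': 4, 'c': 49, 'z': 48, 'a': 21, 'b': 71}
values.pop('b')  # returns 71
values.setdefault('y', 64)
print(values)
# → {'value': 5, 'age': 4, 'c': 49, 'z': 48, 'a': 21, 'y': 64}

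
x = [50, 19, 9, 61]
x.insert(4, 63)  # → [50, 19, 9, 61, 63]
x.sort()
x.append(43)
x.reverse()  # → [43, 63, 61, 50, 19, 9]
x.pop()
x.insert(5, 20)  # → [43, 63, 61, 50, 19, 20]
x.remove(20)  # [43, 63, 61, 50, 19]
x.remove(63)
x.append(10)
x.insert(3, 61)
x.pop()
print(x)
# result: [43, 61, 50, 61, 19]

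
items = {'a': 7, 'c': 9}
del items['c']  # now {'a': 7}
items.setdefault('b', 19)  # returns 19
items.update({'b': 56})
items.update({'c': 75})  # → {'a': 7, 'b': 56, 'c': 75}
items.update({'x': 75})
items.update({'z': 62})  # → {'a': 7, 'b': 56, 'c': 75, 'x': 75, 'z': 62}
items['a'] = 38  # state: {'a': 38, 'b': 56, 'c': 75, 'x': 75, 'z': 62}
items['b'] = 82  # {'a': 38, 'b': 82, 'c': 75, 'x': 75, 'z': 62}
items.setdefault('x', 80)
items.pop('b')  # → 82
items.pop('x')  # 75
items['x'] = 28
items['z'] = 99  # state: {'a': 38, 'c': 75, 'z': 99, 'x': 28}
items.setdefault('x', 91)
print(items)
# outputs {'a': 38, 'c': 75, 'z': 99, 'x': 28}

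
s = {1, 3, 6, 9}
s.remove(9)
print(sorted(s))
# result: [1, 3, 6]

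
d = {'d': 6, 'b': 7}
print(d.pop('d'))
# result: 6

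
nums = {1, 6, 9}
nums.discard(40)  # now {1, 6, 9}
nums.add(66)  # {1, 6, 9, 66}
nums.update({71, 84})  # {1, 6, 9, 66, 71, 84}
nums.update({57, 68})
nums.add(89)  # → {1, 6, 9, 57, 66, 68, 71, 84, 89}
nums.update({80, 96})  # {1, 6, 9, 57, 66, 68, 71, 80, 84, 89, 96}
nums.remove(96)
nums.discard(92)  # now {1, 6, 9, 57, 66, 68, 71, 80, 84, 89}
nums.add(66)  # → {1, 6, 9, 57, 66, 68, 71, 80, 84, 89}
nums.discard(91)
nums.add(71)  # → {1, 6, 9, 57, 66, 68, 71, 80, 84, 89}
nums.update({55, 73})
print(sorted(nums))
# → [1, 6, 9, 55, 57, 66, 68, 71, 73, 80, 84, 89]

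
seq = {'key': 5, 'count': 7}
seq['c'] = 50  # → {'key': 5, 'count': 7, 'c': 50}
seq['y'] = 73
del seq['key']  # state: {'count': 7, 'c': 50, 'y': 73}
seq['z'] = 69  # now {'count': 7, 'c': 50, 'y': 73, 'z': 69}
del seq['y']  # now {'count': 7, 'c': 50, 'z': 69}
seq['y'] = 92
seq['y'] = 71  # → {'count': 7, 'c': 50, 'z': 69, 'y': 71}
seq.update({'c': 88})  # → {'count': 7, 'c': 88, 'z': 69, 'y': 71}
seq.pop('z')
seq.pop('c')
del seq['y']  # {'count': 7}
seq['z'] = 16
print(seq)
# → {'count': 7, 'z': 16}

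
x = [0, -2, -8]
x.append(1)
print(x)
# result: [0, -2, -8, 1]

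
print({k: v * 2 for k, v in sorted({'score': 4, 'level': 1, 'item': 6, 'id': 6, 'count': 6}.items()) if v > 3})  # {'count': 12, 'id': 12, 'item': 12, 'score': 8}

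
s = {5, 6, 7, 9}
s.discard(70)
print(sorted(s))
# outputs [5, 6, 7, 9]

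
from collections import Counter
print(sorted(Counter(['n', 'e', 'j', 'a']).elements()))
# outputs ['a', 'e', 'j', 'n']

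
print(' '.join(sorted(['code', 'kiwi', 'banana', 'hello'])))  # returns banana code hello kiwi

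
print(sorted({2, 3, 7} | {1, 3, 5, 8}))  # [1, 2, 3, 5, 7, 8]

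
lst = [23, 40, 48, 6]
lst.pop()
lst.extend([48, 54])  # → [23, 40, 48, 48, 54]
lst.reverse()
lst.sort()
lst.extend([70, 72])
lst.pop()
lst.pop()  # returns 70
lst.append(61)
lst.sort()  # [23, 40, 48, 48, 54, 61]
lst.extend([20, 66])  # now [23, 40, 48, 48, 54, 61, 20, 66]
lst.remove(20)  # [23, 40, 48, 48, 54, 61, 66]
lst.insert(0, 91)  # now [91, 23, 40, 48, 48, 54, 61, 66]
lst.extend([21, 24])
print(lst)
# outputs [91, 23, 40, 48, 48, 54, 61, 66, 21, 24]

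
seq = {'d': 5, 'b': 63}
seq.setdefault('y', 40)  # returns 40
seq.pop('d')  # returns 5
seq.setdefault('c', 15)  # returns 15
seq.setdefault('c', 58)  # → 15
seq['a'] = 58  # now {'b': 63, 'y': 40, 'c': 15, 'a': 58}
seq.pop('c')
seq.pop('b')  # 63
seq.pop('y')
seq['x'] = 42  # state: {'a': 58, 'x': 42}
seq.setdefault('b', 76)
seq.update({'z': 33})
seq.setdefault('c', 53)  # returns 53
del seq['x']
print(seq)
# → {'a': 58, 'b': 76, 'z': 33, 'c': 53}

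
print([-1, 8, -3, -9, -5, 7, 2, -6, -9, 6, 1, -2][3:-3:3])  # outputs [-9, 2]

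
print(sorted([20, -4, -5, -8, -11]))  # [-11, -8, -5, -4, 20]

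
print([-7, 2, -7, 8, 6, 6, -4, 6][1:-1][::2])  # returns [2, 8, 6]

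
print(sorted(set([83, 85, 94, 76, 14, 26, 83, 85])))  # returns [14, 26, 76, 83, 85, 94]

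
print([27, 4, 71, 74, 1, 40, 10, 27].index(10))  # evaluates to 6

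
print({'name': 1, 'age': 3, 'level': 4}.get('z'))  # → None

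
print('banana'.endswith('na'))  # True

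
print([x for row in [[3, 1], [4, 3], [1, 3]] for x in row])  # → [3, 1, 4, 3, 1, 3]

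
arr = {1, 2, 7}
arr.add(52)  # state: {1, 2, 7, 52}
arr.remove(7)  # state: {1, 2, 52}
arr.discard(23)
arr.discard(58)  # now {1, 2, 52}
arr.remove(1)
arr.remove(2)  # {52}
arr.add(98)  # {52, 98}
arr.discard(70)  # {52, 98}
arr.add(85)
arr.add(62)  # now {52, 62, 85, 98}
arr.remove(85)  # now {52, 62, 98}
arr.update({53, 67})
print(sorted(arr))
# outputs [52, 53, 62, 67, 98]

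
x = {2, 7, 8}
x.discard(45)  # {2, 7, 8}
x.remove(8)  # {2, 7}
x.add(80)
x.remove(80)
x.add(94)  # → {2, 7, 94}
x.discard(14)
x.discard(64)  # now {2, 7, 94}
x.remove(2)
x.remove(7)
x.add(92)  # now {92, 94}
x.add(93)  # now {92, 93, 94}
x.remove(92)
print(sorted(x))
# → [93, 94]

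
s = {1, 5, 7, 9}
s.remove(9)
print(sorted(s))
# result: [1, 5, 7]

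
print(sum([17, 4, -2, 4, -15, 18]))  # 26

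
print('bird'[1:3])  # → ir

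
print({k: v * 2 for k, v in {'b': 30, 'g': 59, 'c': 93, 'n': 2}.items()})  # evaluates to {'b': 60, 'g': 118, 'c': 186, 'n': 4}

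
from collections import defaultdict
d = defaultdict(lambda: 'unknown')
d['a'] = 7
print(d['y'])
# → unknown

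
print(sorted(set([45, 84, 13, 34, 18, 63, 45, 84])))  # [13, 18, 34, 45, 63, 84]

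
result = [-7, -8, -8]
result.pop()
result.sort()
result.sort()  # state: [-8, -7]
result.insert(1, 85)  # [-8, 85, -7]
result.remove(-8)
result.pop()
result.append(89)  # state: [85, 89]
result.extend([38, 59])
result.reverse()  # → [59, 38, 89, 85]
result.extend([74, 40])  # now [59, 38, 89, 85, 74, 40]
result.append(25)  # [59, 38, 89, 85, 74, 40, 25]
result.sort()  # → [25, 38, 40, 59, 74, 85, 89]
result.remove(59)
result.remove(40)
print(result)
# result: [25, 38, 74, 85, 89]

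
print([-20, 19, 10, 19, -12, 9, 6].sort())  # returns None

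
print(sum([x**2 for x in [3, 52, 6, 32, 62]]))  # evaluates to 7617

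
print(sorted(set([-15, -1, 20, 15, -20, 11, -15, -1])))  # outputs [-20, -15, -1, 11, 15, 20]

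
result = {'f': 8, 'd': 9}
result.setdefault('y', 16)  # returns 16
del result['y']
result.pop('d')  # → 9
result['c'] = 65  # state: {'f': 8, 'c': 65}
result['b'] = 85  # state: {'f': 8, 'c': 65, 'b': 85}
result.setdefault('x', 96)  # 96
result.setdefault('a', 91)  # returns 91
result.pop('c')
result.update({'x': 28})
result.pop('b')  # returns 85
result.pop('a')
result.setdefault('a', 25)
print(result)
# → {'f': 8, 'x': 28, 'a': 25}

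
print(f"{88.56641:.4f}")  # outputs 88.5664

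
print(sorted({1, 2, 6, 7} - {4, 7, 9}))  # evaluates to [1, 2, 6]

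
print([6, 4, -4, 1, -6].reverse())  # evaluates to None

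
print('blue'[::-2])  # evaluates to el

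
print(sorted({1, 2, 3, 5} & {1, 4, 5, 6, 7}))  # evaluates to [1, 5]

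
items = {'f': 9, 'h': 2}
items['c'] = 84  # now {'f': 9, 'h': 2, 'c': 84}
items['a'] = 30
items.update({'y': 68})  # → {'f': 9, 'h': 2, 'c': 84, 'a': 30, 'y': 68}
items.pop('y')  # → 68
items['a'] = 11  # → {'f': 9, 'h': 2, 'c': 84, 'a': 11}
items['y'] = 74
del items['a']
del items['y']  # {'f': 9, 'h': 2, 'c': 84}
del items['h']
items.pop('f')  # 9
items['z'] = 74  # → {'c': 84, 'z': 74}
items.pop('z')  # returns 74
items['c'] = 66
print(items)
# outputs {'c': 66}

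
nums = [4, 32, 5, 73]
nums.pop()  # 73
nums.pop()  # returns 5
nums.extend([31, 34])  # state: [4, 32, 31, 34]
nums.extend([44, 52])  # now [4, 32, 31, 34, 44, 52]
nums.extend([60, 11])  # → [4, 32, 31, 34, 44, 52, 60, 11]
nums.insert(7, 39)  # [4, 32, 31, 34, 44, 52, 60, 39, 11]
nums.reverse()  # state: [11, 39, 60, 52, 44, 34, 31, 32, 4]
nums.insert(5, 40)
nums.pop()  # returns 4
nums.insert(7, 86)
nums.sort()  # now [11, 31, 32, 34, 39, 40, 44, 52, 60, 86]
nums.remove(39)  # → [11, 31, 32, 34, 40, 44, 52, 60, 86]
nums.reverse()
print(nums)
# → [86, 60, 52, 44, 40, 34, 32, 31, 11]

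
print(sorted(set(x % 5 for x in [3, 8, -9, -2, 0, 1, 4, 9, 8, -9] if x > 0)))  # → [1, 3, 4]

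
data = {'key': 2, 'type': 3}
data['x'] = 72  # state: {'key': 2, 'type': 3, 'x': 72}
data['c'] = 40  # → {'key': 2, 'type': 3, 'x': 72, 'c': 40}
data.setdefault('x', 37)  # 72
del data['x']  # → {'key': 2, 'type': 3, 'c': 40}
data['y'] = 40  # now {'key': 2, 'type': 3, 'c': 40, 'y': 40}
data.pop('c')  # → 40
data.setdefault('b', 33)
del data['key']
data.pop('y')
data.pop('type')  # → 3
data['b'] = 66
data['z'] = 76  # {'b': 66, 'z': 76}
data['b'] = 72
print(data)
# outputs {'b': 72, 'z': 76}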